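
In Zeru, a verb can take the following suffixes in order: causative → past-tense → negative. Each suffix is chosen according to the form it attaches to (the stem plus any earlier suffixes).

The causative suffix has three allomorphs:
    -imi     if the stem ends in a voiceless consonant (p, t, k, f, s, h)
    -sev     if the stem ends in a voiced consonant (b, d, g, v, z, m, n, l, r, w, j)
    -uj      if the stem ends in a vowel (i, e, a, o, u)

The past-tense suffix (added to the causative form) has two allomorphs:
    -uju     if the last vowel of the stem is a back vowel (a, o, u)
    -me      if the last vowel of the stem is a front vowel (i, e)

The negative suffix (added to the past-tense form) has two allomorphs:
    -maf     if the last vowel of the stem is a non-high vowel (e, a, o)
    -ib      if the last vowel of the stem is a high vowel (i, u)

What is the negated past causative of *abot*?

The final sound of *abot* is /t/, which is a voiceless consonant, so the causative suffix is -imi, giving *abotimi*.
The last vowel of the causative form *abotimi* is /i/, which is a front vowel, so the past-tense suffix is -me, giving *abotimime*.
The last vowel of the past-tense form *abotimime* is /e/, which is a non-high vowel, so the negative suffix is -maf, giving *abotimimemaf*.

abotimimemaf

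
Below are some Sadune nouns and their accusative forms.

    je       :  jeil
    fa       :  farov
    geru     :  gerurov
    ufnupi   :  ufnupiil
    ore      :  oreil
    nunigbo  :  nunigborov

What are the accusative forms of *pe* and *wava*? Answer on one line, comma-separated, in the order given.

peil, wavarov

The pattern is front/back vowel harmony: -il when the last vowel of the stem is a front vowel (*je*, *ufnupi*, *ore*); -rov when the last vowel of the stem is a back vowel (*fa*, *geru*, *nunigbo*).
Since the last vowel of *pe* is /e/ (a front vowel), it takes -il, giving *peil*.
*wava*: last vowel = /a/, a back vowel → -rov → *wavarov*.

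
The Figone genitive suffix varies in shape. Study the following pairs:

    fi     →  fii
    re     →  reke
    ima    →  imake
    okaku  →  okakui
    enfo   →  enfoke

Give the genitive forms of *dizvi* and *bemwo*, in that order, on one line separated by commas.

dizvii, bemwoke

Looking at the last vowel of each stem: -i when the last vowel of the stem is a high vowel (*fi*, *okaku*); -ke when the last vowel of the stem is a non-high vowel (*re*, *ima*, *enfo*).
*dizvi*: last vowel = /i/, a high vowel → -i → *dizvii*.
*bemwo* — last vowel /o/ (a non-high vowel) → -ke → *bemwoke*.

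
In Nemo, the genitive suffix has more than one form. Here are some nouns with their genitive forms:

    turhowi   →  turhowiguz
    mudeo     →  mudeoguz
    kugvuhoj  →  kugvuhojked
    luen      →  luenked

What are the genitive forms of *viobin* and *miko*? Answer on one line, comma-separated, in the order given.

Looking at the final sound of each stem: -ked when the stem ends in a consonant (*kugvuhoj*, *luen*); -guz when the stem ends in a vowel (*turhowi*, *mudeo*).
Since the final sound of *viobin* is /n/ (a consonant), it takes -ked, giving *viobinked*.
Since the final sound of *miko* is /o/ (a vowel), it takes -guz, giving *mikoguz*.

viobinked, mikoguz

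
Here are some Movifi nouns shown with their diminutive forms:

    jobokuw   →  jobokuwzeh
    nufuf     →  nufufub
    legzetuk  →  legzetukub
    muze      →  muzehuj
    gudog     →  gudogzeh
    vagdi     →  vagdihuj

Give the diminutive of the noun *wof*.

The suffix is conditioned by the final sound: -ub when the stem ends in a voiceless consonant (*nufuf*, *legzetuk*); -zeh when the stem ends in a voiced consonant (*jobokuw*, *gudog*); -huj when the stem ends in a vowel (*muze*, *vagdi*).
*wof*: final sound = /f/, a voiceless consonant → -ub → *wofub*.

wofub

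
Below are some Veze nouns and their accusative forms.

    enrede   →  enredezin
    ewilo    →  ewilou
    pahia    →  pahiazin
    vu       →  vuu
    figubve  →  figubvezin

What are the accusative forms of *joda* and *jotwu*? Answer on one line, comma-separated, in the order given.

Looking at the last vowel of each stem: -u when the last vowel of the stem is a rounded vowel (*ewilo*, *vu*); -zin when the last vowel of the stem is an unrounded vowel (*enrede*, *pahia*, *figubve*).
Since the last vowel of *joda* is /a/ (an unrounded vowel), it takes -zin, giving *jodazin*.
The last vowel of *jotwu* is /u/, which is a rounded vowel, so the suffix is -u, giving *jotwuu*.

jodazin, jotwuu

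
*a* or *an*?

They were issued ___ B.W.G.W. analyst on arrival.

a

The indefinite article is chosen by the initial *sound* of the following word, not its spelling.
The initialism *B.W.G.W.* is read letter by letter; the first letter, B, is pronounced /biː/, which begins with a consonant sound.
So the article is *a*: They were issued a B.W.G.W. analyst on arrival.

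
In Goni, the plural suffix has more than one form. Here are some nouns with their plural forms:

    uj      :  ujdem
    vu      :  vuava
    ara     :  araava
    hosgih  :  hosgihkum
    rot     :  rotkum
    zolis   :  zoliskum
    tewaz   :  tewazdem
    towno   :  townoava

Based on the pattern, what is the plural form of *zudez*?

The alternation tracks the final sound of the stem — -kum when the stem ends in a voiceless consonant (*hosgih*, *rot*, *zolis*); -dem when the stem ends in a voiced consonant (*uj*, *tewaz*); -ava when the stem ends in a vowel (*vu*, *ara*, *towno*).
*zudez*: final sound = /z/, a voiced consonant → -dem → *zudezdem*.

zudezdem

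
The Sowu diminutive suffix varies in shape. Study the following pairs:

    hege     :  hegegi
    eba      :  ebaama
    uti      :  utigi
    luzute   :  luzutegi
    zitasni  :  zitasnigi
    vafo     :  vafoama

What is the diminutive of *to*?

toama

Looking at the last vowel of each stem: -gi when the last vowel of the stem is a front vowel (*hege*, *uti*, *luzute*, *zitasni*); -ama when the last vowel of the stem is a back vowel (*eba*, *vafo*).
*to*: last vowel = /o/, a back vowel → -ama → *toama*.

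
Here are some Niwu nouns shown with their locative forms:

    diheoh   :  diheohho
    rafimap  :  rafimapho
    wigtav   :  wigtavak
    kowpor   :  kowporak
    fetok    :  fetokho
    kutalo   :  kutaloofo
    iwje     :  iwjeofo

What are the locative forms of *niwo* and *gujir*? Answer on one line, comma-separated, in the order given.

niwoofo, gujirak

Looking at the final sound of each stem: -ho when the stem ends in a voiceless consonant (*diheoh*, *rafimap*, *fetok*); -ak when the stem ends in a voiced consonant (*wigtav*, *kowpor*); -ofo when the stem ends in a vowel (*kutalo*, *iwje*).
The final sound of *niwo* is /o/, which is a vowel, so the suffix is -ofo, giving *niwoofo*.
Since the final sound of *gujir* is /r/ (a voiced consonant), it takes -ak, giving *gujirak*.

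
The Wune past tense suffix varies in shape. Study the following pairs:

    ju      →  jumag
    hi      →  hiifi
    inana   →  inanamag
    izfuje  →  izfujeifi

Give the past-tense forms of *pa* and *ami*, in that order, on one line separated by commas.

The pattern is front/back vowel harmony: -ifi when the last vowel of the stem is a front vowel (*hi*, *izfuje*); -mag when the last vowel of the stem is a back vowel (*ju*, *inana*).
Since the last vowel of *pa* is /a/ (a back vowel), it takes -mag, giving *pamag*.
*ami* — last vowel /i/ (a front vowel) → -ifi → *amiifi*.

pamag, amiifi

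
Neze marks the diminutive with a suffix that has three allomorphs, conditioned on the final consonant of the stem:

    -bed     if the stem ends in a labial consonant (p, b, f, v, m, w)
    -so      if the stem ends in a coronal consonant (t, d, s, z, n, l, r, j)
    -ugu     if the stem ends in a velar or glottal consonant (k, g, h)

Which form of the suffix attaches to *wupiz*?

The final consonant of *wupiz* is /z/, which is coronal, so the suffix is -so.

-so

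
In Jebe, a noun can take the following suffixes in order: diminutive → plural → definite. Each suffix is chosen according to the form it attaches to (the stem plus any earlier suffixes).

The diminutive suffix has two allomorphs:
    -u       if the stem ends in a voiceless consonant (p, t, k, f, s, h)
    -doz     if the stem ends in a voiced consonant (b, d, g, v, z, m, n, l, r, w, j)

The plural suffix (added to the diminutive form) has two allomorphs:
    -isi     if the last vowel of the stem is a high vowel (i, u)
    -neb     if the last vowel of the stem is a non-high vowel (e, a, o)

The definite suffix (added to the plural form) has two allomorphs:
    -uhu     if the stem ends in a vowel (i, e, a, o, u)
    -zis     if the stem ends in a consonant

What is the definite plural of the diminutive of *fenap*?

*fenap*: final consonant = /p/, voiceless → -u → *fenapu*.
The diminutive form *fenapu* — last vowel /u/ (a high vowel) → -isi → *fenapuisi*.
The final sound of the plural form *fenapuisi* is /i/, which is a vowel, so the definite suffix is -uhu, giving *fenapuisiuhu*.

fenapuisiuhu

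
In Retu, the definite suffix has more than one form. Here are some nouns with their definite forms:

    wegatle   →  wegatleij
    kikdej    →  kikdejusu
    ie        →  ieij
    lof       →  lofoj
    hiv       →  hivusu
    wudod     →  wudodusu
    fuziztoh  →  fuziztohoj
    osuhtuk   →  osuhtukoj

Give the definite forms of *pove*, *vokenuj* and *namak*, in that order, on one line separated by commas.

poveij, vokenujusu, namakoj

Looking at the final sound of each stem: -oj when the stem ends in a voiceless consonant (*lof*, *fuziztoh*, *osuhtuk*); -usu when the stem ends in a voiced consonant (*kikdej*, *hiv*, *wudod*); -ij when the stem ends in a vowel (*wegatle*, *ie*).
*pove* — final sound /e/ (a vowel) → -ij → *poveij*.
Since the final sound of *vokenuj* is /j/ (a voiced consonant), it takes -usu, giving *vokenujusu*.
Since the final sound of *namak* is /k/ (a voiceless consonant), it takes -oj, giving *namakoj*.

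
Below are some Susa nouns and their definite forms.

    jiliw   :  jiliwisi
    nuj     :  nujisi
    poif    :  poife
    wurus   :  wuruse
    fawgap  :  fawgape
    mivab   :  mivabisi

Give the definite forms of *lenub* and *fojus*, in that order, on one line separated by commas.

lenubisi, fojuse

The pattern is voicing of the final consonant: -e when the stem ends in a voiceless consonant (*poif*, *wurus*, *fawgap*); -isi when the stem ends in a voiced consonant (*jiliw*, *nuj*, *mivab*).
The final consonant of *lenub* is /b/, which is voiced, so the suffix is -isi, giving *lenubisi*.
The final consonant of *fojus* is /s/, which is voiceless, so the suffix is -e, giving *fojuse*.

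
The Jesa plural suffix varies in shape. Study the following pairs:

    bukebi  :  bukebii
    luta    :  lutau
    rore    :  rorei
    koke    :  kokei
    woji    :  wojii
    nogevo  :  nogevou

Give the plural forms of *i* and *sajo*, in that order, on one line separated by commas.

ii, sajou

The suffix is conditioned by the last vowel: -i when the last vowel of the stem is a front vowel (*bukebi*, *rore*, *koke*, *woji*); -u when the last vowel of the stem is a back vowel (*luta*, *nogevo*).
*i*: last vowel = /i/, a front vowel → -i → *ii*.
Since the last vowel of *sajo* is /o/ (a back vowel), it takes -u, giving *sajou*.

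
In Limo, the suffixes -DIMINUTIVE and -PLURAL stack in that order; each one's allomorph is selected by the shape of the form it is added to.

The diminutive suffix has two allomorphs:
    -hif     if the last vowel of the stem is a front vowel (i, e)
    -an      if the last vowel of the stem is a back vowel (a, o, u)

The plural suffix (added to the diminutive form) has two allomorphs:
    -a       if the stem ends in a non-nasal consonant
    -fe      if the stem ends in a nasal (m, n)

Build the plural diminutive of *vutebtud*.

*vutebtud* — last vowel /u/ (a back vowel) → -an → *vutebtudan*.
The diminutive form *vutebtudan*: final consonant = /n/, a nasal → -fe → *vutebtudanfe*.

vutebtudanfe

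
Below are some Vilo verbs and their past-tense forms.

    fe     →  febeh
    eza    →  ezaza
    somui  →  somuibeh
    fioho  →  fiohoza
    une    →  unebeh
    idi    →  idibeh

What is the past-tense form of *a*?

aza

The suffix is conditioned by the last vowel: -beh when the last vowel of the stem is a front vowel (*fe*, *somui*, *une*, *idi*); -za when the last vowel of the stem is a back vowel (*eza*, *fioho*).
*a* — last vowel /a/ (a back vowel) → -za → *aza*.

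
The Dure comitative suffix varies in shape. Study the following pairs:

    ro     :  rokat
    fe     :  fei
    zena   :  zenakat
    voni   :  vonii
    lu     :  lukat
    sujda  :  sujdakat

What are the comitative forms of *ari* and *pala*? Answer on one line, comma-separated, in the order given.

The suffix is conditioned by the last vowel: -i when the last vowel of the stem is a front vowel (*fe*, *voni*); -kat when the last vowel of the stem is a back vowel (*ro*, *zena*, *lu*, *sujda*).
*ari* — last vowel /i/ (a front vowel) → -i → *arii*.
Since the last vowel of *pala* is /a/ (a back vowel), it takes -kat, giving *palakat*.

arii, palakat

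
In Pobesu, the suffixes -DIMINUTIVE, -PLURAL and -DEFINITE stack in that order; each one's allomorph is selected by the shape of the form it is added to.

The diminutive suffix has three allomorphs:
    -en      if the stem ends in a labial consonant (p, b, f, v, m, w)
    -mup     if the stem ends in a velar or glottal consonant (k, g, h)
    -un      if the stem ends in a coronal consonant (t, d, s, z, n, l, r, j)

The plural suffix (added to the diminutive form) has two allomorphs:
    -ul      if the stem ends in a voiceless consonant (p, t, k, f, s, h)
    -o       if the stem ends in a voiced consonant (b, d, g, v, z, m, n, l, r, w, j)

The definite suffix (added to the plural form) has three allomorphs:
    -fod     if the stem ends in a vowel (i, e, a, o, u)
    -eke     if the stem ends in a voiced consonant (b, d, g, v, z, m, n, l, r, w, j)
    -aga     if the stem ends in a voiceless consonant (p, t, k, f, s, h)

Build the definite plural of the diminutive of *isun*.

isununofod

The final consonant of *isun* is /n/, which is coronal, so the diminutive suffix is -un, giving *isunun*.
Since the final consonant of the diminutive form *isunun* is /n/ (voiced), it takes -o, giving *isununo*.
Since the final sound of the plural form *isununo* is /o/ (a vowel), it takes -fod, giving *isununofod*.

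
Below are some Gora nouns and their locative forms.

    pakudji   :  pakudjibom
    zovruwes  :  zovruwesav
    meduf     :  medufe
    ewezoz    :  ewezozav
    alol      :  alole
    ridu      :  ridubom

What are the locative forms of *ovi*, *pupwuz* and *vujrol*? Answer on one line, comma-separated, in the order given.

ovibom, pupwuzav, vujrole

The alternation tracks the final sound of the stem — -av when the stem ends in a sibilant (*zovruwes*, *ewezoz*); -e when the stem ends in a non-sibilant consonant (*meduf*, *alol*); -bom when the stem ends in a vowel (*pakudji*, *ridu*).
The final sound of *ovi* is /i/, which is a vowel, so the suffix is -bom, giving *ovibom*.
*pupwuz* — final sound /z/ (a sibilant) → -av → *pupwuzav*.
*vujrol*: final sound = /l/, a non-sibilant consonant → -e → *vujrole*.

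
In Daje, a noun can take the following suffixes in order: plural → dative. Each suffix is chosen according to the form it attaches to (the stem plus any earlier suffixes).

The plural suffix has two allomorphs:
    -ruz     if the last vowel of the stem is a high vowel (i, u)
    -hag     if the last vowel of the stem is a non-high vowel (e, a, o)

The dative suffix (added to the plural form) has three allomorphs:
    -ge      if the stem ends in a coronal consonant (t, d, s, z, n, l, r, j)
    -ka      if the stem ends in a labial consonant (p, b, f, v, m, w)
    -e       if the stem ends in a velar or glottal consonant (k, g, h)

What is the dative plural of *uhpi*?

uhpiruzge

Since the last vowel of *uhpi* is /i/ (a high vowel), it takes -ruz, giving *uhpiruz*.
The plural form *uhpiruz*: final consonant = /z/, coronal → -ge → *uhpiruzge*.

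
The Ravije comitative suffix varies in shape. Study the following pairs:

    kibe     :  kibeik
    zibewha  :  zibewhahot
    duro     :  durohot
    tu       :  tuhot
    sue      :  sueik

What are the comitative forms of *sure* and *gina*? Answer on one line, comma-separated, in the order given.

Looking at the last vowel of each stem: -ik when the last vowel of the stem is a front vowel (*kibe*, *sue*); -hot when the last vowel of the stem is a back vowel (*zibewha*, *duro*, *tu*).
*sure* — last vowel /e/ (a front vowel) → -ik → *sureik*.
*gina* — last vowel /a/ (a back vowel) → -hot → *ginahot*.

sureik, ginahot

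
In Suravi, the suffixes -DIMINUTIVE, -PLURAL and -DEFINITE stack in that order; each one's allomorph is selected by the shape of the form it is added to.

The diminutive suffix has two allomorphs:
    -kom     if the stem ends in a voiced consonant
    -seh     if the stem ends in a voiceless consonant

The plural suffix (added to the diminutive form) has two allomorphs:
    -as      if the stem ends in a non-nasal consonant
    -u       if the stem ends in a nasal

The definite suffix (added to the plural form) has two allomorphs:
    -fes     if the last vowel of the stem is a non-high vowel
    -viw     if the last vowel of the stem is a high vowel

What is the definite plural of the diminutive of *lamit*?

lamitsehasfes

Since the final consonant of *lamit* is /t/ (voiceless), it takes -seh, giving *lamitseh*.
The diminutive form *lamitseh* — final consonant /h/ (non-nasal) → -as → *lamitsehas*.
The last vowel of the plural form *lamitsehas* is /a/, which is a non-high vowel, so the definite suffix is -fes, giving *lamitsehasfes*.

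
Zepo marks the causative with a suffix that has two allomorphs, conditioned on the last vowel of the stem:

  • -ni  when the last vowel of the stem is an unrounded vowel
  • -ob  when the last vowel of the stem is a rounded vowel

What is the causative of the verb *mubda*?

mubdani

Since the last vowel of *mubda* is /a/ (an unrounded vowel), it takes -ni, giving *mubdani*.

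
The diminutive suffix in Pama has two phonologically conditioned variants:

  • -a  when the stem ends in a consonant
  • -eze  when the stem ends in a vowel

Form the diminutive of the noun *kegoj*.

kegoja

Since the final sound of *kegoj* is /j/ (a consonant), it takes -a, giving *kegoja*.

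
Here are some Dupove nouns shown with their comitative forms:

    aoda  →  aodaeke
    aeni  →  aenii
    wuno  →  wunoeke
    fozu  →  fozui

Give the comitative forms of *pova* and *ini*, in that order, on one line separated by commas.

Looking at the last vowel of each stem: -i when the last vowel of the stem is a high vowel (*aeni*, *fozu*); -eke when the last vowel of the stem is a non-high vowel (*aoda*, *wuno*).
*pova* — last vowel /a/ (a non-high vowel) → -eke → *povaeke*.
Since the last vowel of *ini* is /i/ (a high vowel), it takes -i, giving *inii*.

povaeke, inii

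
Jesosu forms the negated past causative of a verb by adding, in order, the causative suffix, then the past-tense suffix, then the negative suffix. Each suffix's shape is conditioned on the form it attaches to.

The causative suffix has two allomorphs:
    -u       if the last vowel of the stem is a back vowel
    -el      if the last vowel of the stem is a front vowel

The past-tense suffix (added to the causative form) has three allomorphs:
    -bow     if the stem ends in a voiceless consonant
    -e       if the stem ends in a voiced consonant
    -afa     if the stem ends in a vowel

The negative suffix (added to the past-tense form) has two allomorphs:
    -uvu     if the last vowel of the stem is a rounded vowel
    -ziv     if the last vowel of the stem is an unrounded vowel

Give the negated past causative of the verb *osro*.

osrouafaziv

The last vowel of *osro* is /o/, which is a back vowel, so the causative suffix is -u, giving *osrou*.
The causative form *osrou* — final sound /u/ (a vowel) → -afa → *osrouafa*.
The past-tense form *osrouafa*: last vowel = /a/, an unrounded vowel → -ziv → *osrouafaziv*.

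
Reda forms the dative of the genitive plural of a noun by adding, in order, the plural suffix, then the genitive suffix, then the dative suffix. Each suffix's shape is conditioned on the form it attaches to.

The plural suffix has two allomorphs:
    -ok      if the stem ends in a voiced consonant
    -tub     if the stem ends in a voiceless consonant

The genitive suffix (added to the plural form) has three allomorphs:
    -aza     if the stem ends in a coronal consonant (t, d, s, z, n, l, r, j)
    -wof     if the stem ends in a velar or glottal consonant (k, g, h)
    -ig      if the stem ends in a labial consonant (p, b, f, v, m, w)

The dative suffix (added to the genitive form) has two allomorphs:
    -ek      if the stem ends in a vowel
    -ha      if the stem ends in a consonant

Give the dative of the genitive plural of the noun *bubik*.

Since the final consonant of *bubik* is /k/ (voiceless), it takes -tub, giving *bubiktub*.
The plural form *bubiktub* — final consonant /b/ (labial) → -ig → *bubiktubig*.
Since the final sound of the genitive form *bubiktubig* is /g/ (a consonant), it takes -ha, giving *bubiktubigha*.

bubiktubigha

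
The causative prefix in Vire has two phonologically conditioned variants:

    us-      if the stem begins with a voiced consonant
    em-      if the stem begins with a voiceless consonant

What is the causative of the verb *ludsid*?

*ludsid*: first consonant = /l/, voiced → us- → *usludsid*.

usludsid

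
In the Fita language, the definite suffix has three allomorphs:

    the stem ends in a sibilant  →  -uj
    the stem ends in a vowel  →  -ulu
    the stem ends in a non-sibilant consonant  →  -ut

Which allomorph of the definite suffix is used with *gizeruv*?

The final sound of *gizeruv* is /v/, which is a non-sibilant consonant, so the suffix is -ut.

-ut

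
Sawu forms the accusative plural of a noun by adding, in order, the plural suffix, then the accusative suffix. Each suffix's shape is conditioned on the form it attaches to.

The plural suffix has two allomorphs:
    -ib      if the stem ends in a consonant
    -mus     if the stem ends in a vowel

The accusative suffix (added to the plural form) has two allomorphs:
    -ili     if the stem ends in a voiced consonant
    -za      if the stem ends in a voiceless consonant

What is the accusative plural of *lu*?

The final sound of *lu* is /u/, which is a vowel, so the plural suffix is -mus, giving *lumus*.
The plural form *lumus* — final consonant /s/ (voiceless) → -za → *lumusza*.

lumusza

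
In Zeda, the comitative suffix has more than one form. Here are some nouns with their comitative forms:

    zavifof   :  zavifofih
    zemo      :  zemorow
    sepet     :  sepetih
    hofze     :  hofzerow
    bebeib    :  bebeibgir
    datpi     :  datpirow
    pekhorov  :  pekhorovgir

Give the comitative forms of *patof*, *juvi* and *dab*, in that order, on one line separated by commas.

patofih, juvirow, dabgir

The pattern is voicing of the final sound: -ih when the stem ends in a voiceless consonant (*zavifof*, *sepet*); -gir when the stem ends in a voiced consonant (*bebeib*, *pekhorov*); -row when the stem ends in a vowel (*zemo*, *hofze*, *datpi*).
*patof*: final sound = /f/, a voiceless consonant → -ih → *patofih*.
The final sound of *juvi* is /i/, which is a vowel, so the suffix is -row, giving *juvirow*.
Since the final sound of *dab* is /b/ (a voiced consonant), it takes -gir, giving *dabgir*.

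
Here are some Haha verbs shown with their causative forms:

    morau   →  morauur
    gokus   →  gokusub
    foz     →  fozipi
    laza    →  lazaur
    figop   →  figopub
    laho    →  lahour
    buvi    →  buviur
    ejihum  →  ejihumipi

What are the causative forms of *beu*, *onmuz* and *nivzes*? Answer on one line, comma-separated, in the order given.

beuur, onmuzipi, nivzesub

The pattern is voicing of the final sound: -ub when the stem ends in a voiceless consonant (*gokus*, *figop*); -ipi when the stem ends in a voiced consonant (*foz*, *ejihum*); -ur when the stem ends in a vowel (*morau*, *laza*, *laho*, *buvi*).
*beu* — final sound /u/ (a vowel) → -ur → *beuur*.
The final sound of *onmuz* is /z/, which is a voiced consonant, so the suffix is -ipi, giving *onmuzipi*.
*nivzes* — final sound /s/ (a voiceless consonant) → -ub → *nivzesub*.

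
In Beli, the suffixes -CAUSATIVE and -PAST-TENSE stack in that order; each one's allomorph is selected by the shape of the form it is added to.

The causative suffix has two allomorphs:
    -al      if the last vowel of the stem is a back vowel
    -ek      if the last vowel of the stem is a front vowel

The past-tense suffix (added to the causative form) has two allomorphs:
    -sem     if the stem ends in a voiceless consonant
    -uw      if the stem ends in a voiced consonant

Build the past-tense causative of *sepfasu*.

*sepfasu* — last vowel /u/ (a back vowel) → -al → *sepfasual*.
Since the final consonant of the causative form *sepfasual* is /l/ (voiced), it takes -uw, giving *sepfasualuw*.

sepfasualuw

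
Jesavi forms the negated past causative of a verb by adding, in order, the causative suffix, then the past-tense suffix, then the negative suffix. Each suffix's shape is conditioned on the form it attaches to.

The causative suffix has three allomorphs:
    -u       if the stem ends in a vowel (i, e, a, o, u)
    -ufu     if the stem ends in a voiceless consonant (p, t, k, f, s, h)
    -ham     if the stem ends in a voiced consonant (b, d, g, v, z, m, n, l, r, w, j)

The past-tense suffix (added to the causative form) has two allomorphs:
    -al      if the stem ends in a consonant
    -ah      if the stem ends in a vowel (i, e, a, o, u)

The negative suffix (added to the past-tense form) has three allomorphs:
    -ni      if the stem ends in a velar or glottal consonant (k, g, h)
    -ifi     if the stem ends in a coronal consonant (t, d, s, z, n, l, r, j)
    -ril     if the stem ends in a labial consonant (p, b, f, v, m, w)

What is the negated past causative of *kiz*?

*kiz* — final sound /z/ (a voiced consonant) → -ham → *kizham*.
The causative form *kizham*: final sound = /m/, a consonant → -al → *kizhamal*.
The past-tense form *kizhamal* — final consonant /l/ (coronal) → -ifi → *kizhamalifi*.

kizhamalifi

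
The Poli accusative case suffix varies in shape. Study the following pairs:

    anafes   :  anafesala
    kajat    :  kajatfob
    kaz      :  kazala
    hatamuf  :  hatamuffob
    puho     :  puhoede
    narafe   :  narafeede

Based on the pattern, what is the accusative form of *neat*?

The pattern is sibilance of the final sound: -ala when the stem ends in a sibilant (*anafes*, *kaz*); -fob when the stem ends in a non-sibilant consonant (*kajat*, *hatamuf*); -ede when the stem ends in a vowel (*puho*, *narafe*).
The final sound of *neat* is /t/, which is a non-sibilant consonant, so the suffix is -fob, giving *neatfob*.

neatfob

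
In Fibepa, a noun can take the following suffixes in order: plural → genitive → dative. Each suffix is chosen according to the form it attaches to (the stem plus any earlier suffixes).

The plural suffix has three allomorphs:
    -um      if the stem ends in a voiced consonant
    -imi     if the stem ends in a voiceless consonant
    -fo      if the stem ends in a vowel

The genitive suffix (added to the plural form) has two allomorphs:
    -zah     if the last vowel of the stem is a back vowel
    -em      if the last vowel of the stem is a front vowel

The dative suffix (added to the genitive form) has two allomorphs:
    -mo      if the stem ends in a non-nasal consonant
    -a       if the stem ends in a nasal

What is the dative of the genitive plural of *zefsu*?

*zefsu*: final sound = /u/, a vowel → -fo → *zefsufo*.
The plural form *zefsufo* — last vowel /o/ (a back vowel) → -zah → *zefsufozah*.
The genitive form *zefsufozah*: final consonant = /h/, non-nasal → -mo → *zefsufozahmo*.

zefsufozahmo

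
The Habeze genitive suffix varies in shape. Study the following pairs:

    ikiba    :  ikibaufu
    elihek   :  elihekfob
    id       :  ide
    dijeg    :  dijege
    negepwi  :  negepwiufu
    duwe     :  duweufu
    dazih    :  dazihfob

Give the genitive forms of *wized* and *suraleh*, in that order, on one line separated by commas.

wizede, suralehfob

The pattern is voicing of the final sound: -fob when the stem ends in a voiceless consonant (*elihek*, *dazih*); -e when the stem ends in a voiced consonant (*id*, *dijeg*); -ufu when the stem ends in a vowel (*ikiba*, *negepwi*, *duwe*).
The final sound of *wized* is /d/, which is a voiced consonant, so the suffix is -e, giving *wizede*.
*suraleh*: final sound = /h/, a voiceless consonant → -fob → *suralehfob*.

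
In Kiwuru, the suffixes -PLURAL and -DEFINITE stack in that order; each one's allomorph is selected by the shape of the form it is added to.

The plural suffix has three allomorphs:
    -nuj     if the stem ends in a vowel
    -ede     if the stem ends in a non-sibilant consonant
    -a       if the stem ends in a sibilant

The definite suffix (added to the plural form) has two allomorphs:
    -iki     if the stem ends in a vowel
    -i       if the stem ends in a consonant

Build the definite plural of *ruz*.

The final sound of *ruz* is /z/, which is a sibilant, so the plural suffix is -a, giving *ruza*.
Since the final sound of the plural form *ruza* is /a/ (a vowel), it takes -iki, giving *ruzaiki*.

ruzaiki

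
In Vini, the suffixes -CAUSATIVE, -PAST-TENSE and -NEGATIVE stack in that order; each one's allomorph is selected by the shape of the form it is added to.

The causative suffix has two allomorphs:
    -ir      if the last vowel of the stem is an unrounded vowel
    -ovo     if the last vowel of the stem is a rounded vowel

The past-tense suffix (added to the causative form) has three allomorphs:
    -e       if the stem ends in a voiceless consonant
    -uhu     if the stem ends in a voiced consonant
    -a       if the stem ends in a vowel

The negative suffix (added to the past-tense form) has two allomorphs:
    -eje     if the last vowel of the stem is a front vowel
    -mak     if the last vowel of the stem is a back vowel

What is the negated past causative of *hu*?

*hu*: last vowel = /u/, a rounded vowel → -ovo → *huovo*.
The causative form *huovo*: final sound = /o/, a vowel → -a → *huovoa*.
Since the last vowel of the past-tense form *huovoa* is /a/ (a back vowel), it takes -mak, giving *huovoamak*.

huovoamak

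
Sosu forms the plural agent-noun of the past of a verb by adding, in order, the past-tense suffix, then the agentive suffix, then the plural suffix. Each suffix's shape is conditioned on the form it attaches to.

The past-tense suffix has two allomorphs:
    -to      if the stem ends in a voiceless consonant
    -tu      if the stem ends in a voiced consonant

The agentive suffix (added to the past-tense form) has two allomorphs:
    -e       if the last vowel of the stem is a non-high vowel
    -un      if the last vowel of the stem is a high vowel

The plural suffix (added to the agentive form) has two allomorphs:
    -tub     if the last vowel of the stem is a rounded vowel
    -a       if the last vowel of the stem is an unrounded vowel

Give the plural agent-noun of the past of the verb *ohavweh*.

ohavwehtoea

The final consonant of *ohavweh* is /h/, which is voiceless, so the past-tense suffix is -to, giving *ohavwehto*.
Since the last vowel of the past-tense form *ohavwehto* is /o/ (a non-high vowel), it takes -e, giving *ohavwehtoe*.
The last vowel of the agentive form *ohavwehtoe* is /e/, which is an unrounded vowel, so the plural suffix is -a, giving *ohavwehtoea*.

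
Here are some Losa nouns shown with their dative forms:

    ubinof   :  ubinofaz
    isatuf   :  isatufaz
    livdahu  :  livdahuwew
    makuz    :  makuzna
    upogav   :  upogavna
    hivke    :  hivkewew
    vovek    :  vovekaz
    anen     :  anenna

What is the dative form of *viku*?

Looking at the final sound of each stem: -az when the stem ends in a voiceless consonant (*ubinof*, *isatuf*, *vovek*); -na when the stem ends in a voiced consonant (*makuz*, *upogav*, *anen*); -wew when the stem ends in a vowel (*livdahu*, *hivke*).
The final sound of *viku* is /u/, which is a vowel, so the suffix is -wew, giving *vikuwew*.

vikuwew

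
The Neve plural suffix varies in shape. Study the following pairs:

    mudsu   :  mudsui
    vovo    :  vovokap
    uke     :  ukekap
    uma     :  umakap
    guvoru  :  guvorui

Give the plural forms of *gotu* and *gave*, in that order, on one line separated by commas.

gotui, gavekap

The pattern is height harmony: -i when the last vowel of the stem is a high vowel (*mudsu*, *guvoru*); -kap when the last vowel of the stem is a non-high vowel (*vovo*, *uke*, *uma*).
*gotu*: last vowel = /u/, a high vowel → -i → *gotui*.
Since the last vowel of *gave* is /e/ (a non-high vowel), it takes -kap, giving *gavekap*.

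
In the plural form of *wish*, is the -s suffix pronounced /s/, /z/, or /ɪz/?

/ɪz/

The stem *wish* ends in a sibilant (/s, z, ʃ, ʒ, tʃ, dʒ/).
The plural suffix surfaces as /ɪz/ after sibilants, /s/ after other voiceless consonants, and /z/ after other voiced sounds.
So the plural -s on *wish* is pronounced /ɪz/.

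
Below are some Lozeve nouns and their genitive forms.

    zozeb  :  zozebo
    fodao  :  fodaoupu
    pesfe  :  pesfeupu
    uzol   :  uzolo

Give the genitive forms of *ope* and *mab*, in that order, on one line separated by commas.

opeupu, mabo

The suffix is conditioned by the final sound: -o when the stem ends in a consonant (*zozeb*, *uzol*); -upu when the stem ends in a vowel (*fodao*, *pesfe*).
*ope* — final sound /e/ (a vowel) → -upu → *opeupu*.
*mab*: final sound = /b/, a consonant → -o → *mabo*.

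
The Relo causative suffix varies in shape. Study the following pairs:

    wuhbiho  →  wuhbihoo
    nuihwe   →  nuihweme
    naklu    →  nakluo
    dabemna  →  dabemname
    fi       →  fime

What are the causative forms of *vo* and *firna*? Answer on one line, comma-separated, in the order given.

voo, firname

The pattern is rounding harmony: -o when the last vowel of the stem is a rounded vowel (*wuhbiho*, *naklu*); -me when the last vowel of the stem is an unrounded vowel (*nuihwe*, *dabemna*, *fi*).
Since the last vowel of *vo* is /o/ (a rounded vowel), it takes -o, giving *voo*.
The last vowel of *firna* is /a/, which is an unrounded vowel, so the suffix is -me, giving *firname*.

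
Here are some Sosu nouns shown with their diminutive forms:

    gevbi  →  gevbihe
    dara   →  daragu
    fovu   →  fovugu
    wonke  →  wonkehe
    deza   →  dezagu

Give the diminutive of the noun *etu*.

etugu

The pattern is front/back vowel harmony: -he when the last vowel of the stem is a front vowel (*gevbi*, *wonke*); -gu when the last vowel of the stem is a back vowel (*dara*, *fovu*, *deza*).
The last vowel of *etu* is /u/, which is a back vowel, so the suffix is -gu, giving *etugu*.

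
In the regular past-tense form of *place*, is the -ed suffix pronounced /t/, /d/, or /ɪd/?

The stem *place* ends in a voiceless consonant other than /t/.
The -ed suffix is realized as /ɪd/ after /t, d/; as /t/ after other voiceless consonants; and as /d/ after other voiced sounds.
So -ed on *place* is pronounced /t/.

/t/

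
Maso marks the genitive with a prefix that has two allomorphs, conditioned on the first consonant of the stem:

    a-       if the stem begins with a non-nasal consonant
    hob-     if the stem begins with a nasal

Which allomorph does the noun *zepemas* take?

a-

The first consonant of *zepemas* is /z/, which is non-nasal, so the prefix is a-.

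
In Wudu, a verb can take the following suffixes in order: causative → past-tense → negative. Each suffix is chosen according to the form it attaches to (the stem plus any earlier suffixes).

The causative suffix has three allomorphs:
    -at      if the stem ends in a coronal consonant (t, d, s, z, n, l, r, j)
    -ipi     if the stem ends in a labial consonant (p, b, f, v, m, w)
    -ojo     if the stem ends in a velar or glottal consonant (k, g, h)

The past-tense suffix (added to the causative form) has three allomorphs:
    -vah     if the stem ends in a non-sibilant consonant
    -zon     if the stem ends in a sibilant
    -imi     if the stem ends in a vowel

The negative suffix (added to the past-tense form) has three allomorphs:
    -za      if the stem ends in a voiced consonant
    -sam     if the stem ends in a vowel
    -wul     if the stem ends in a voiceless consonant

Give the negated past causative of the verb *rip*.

ripipiimisam

*rip* — final consonant /p/ (labial) → -ipi → *ripipi*.
Since the final sound of the causative form *ripipi* is /i/ (a vowel), it takes -imi, giving *ripipiimi*.
The past-tense form *ripipiimi*: final sound = /i/, a vowel → -sam → *ripipiimisam*.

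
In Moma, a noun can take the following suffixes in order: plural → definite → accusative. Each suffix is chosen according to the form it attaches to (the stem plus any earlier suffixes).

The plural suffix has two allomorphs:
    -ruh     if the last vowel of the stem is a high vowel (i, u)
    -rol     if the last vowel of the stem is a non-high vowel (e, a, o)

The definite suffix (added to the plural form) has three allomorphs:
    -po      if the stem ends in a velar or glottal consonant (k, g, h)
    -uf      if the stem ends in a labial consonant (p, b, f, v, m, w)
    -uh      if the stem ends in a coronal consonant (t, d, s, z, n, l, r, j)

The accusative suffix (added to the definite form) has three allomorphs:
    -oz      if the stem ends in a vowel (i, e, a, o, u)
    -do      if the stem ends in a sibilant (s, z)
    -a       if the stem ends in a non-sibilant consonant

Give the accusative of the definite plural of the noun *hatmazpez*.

The last vowel of *hatmazpez* is /e/, which is a non-high vowel, so the plural suffix is -rol, giving *hatmazpezrol*.
Since the final consonant of the plural form *hatmazpezrol* is /l/ (coronal), it takes -uh, giving *hatmazpezroluh*.
The definite form *hatmazpezroluh* — final sound /h/ (a non-sibilant consonant) → -a → *hatmazpezroluha*.

hatmazpezroluha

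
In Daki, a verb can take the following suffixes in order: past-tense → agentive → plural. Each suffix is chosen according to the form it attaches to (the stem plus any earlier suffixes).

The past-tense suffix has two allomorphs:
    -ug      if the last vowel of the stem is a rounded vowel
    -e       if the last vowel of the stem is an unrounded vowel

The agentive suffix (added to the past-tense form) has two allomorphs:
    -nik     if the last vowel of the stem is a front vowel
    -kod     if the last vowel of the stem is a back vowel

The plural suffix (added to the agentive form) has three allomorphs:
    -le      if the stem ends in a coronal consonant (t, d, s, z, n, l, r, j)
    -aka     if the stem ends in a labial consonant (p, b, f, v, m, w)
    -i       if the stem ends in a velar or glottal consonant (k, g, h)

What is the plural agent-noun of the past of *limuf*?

limufugkodle

*limuf*: last vowel = /u/, a rounded vowel → -ug → *limufug*.
Since the last vowel of the past-tense form *limufug* is /u/ (a back vowel), it takes -kod, giving *limufugkod*.
The agentive form *limufugkod* — final consonant /d/ (coronal) → -le → *limufugkodle*.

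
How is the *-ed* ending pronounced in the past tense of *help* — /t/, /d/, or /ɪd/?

The stem *help* ends in a voiceless consonant other than /t/.
The -ed suffix is realized as /ɪd/ after /t, d/; as /t/ after other voiceless consonants; and as /d/ after other voiced sounds.
So -ed on *help* is pronounced /t/.

/t/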